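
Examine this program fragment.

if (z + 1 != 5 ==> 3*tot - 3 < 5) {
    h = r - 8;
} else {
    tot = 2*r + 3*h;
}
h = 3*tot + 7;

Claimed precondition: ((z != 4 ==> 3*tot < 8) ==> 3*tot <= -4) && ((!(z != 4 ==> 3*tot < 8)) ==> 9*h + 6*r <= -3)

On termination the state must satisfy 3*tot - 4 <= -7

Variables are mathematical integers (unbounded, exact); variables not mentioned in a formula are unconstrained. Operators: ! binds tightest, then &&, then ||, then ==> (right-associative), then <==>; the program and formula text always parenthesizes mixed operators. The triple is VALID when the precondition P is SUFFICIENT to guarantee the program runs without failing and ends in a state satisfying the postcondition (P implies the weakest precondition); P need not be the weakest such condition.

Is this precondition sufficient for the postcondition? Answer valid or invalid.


Working backward. After the program, the postcondition 3*tot - 4 <= -7 must hold; in canonical form it is 3*tot <= -3.
Before h := 3*tot + 7: 3*tot <= -3
Then branch requires 3*tot <= -3; else branch requires 9*h + 6*r <= -3.
Before the if: ((z != 4 ==> 3*tot < 8) ==> 3*tot <= -3) && ((!(z != 4 ==> 3*tot < 8)) ==> 9*h + 6*r <= -3)
The weakest precondition is ((z != 4 ==> 3*tot < 8) ==> 3*tot <= -3) && ((!(z != 4 ==> 3*tot < 8)) ==> 9*h + 6*r <= -3).
Check whether ((z != 4 ==> 3*tot < 8) ==> 3*tot <= -4) && ((!(z != 4 ==> 3*tot < 8)) ==> 9*h + 6*r <= -3) implies it.
Every state satisfying the precondition satisfies the weakest precondition: the implication holds.
Answer: valid


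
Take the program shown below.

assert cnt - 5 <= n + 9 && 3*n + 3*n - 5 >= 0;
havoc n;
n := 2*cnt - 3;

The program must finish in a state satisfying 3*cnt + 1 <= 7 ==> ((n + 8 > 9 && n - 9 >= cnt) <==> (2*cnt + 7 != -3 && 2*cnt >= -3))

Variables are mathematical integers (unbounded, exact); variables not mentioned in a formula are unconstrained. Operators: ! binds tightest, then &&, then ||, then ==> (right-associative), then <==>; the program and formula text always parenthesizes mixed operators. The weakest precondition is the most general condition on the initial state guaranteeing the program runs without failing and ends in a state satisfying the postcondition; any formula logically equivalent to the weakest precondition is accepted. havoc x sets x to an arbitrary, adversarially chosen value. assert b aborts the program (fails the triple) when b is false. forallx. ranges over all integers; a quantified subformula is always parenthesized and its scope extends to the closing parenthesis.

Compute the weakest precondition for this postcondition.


Working backward. After the program, the postcondition 3*cnt + 1 <= 7 ==> ((n + 8 > 9 && n - 9 >= cnt) <==> (2*cnt + 7 != -3 && 2*cnt >= -3)) must hold; in canonical form it is 3*cnt <= 6 ==> ((n > 1 && n >= cnt + 9) <==> (2*cnt != -10 && 2*cnt >= -3)).
Before n := 2*cnt - 3: 3*cnt <= 6 ==> ((2*cnt > 4 && cnt >= 12) <==> (2*cnt != -10 && 2*cnt >= -3))
Before havoc n: 3*cnt <= 6 ==> ((2*cnt > 4 && cnt >= 12) <==> (2*cnt != -10 && 2*cnt >= -3))
Before assert cnt - 5 <= n + 9 && 3*n + 3*n - 5 >= 0: cnt <= n + 14 && 6*n >= 5 && (3*cnt <= 6 ==> ((2*cnt > 4 && cnt >= 12) <==> (2*cnt != -10 && 2*cnt >= -3)))
Answer: WP = cnt <= n + 14 && 6*n >= 5 && (3*cnt <= 6 ==> ((2*cnt > 4 && cnt >= 12) <==> (2*cnt != -10 && 2*cnt >= -3)))


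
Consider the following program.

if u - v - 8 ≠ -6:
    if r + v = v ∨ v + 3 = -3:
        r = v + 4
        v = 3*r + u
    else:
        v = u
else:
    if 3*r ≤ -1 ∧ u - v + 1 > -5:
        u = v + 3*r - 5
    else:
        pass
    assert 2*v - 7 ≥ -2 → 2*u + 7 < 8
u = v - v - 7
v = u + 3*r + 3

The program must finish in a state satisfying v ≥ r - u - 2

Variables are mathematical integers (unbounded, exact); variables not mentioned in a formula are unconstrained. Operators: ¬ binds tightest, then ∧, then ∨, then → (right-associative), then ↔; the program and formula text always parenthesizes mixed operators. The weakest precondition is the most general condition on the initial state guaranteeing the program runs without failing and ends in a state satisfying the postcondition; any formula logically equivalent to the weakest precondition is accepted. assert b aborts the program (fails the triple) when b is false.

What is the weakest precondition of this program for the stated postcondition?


Working backward. After the program, the postcondition v ≥ r - u - 2 must hold; in canonical form it is u + v ≥ r - 2.
Before v := u + 3*r + 3: 2*r + 2*u ≥ -5
Before u := v - v - 7: 2*r ≥ 9
Then branch requires ((r = 0 ∨ v = -6) → 2*v ≥ 1) ∧ ((¬(r = 0 ∨ v = -6)) → 2*r ≥ 9); else branch requires ((3*r ≤ -1 ∧ u > v - 6) → ((2*v ≥ 5 → 6*r + 2*v < 11) ∧ 2*r ≥ 9)) ∧ ((¬(3*r ≤ -1 ∧ u > v - 6)) → ((2*v ≥ 5 → 2*u < 1) ∧ 2*r ≥ 9)).
Before the if: (u ≠ v + 2 → (((r = 0 ∨ v = -6) → 2*v ≥ 1) ∧ ((¬(r = 0 ∨ v = -6)) → 2*r ≥ 9))) ∧ ((¬(u ≠ v + 2)) → (((3*r ≤ -1 ∧ u > v - 6) → ((2*v ≥ 5 → 6*r + 2*v < 11) ∧ 2*r ≥ 9)) ∧ ((¬(3*r ≤ -1 ∧ u > v - 6)) → ((2*v ≥ 5 → 2*u < 1) ∧ 2*r ≥ 9))))
Answer: WP = (u ≠ v + 2 → (((r = 0 ∨ v = -6) → 2*v ≥ 1) ∧ ((¬(r = 0 ∨ v = -6)) → 2*r ≥ 9))) ∧ ((¬(u ≠ v + 2)) → (((3*r ≤ -1 ∧ u > v - 6) → ((2*v ≥ 5 → 6*r + 2*v < 11) ∧ 2*r ≥ 9)) ∧ ((¬(3*r ≤ -1 ∧ u > v - 6)) → ((2*v ≥ 5 → 2*u < 1) ∧ 2*r ≥ 9))))


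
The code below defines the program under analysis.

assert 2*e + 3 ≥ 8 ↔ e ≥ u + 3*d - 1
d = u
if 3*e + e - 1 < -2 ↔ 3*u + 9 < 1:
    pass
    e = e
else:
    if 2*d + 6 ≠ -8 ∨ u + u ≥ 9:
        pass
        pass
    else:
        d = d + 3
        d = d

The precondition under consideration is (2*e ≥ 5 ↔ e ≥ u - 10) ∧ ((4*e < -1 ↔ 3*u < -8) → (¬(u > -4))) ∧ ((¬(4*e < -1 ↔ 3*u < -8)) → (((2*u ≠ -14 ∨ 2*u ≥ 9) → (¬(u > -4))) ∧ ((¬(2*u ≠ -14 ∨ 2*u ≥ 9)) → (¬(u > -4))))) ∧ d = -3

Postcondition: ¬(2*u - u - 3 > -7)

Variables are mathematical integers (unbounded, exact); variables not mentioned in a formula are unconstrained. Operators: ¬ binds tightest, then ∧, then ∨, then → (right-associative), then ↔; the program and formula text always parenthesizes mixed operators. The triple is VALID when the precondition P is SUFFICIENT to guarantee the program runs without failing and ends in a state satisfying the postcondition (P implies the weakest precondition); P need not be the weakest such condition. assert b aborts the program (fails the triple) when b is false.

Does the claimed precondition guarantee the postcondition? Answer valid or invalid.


Working backward. After the program, the postcondition ¬(2*u - u - 3 > -7) must hold; in canonical form it is ¬(u > -4).
Then branch requires ¬(u > -4); else branch requires ((2*d ≠ -14 ∨ 2*u ≥ 9) → (¬(u > -4))) ∧ ((¬(2*d ≠ -14 ∨ 2*u ≥ 9)) → (¬(u > -4))).
Before the if: ((4*e < -1 ↔ 3*u < -8) → (¬(u > -4))) ∧ ((¬(4*e < -1 ↔ 3*u < -8)) → (((2*d ≠ -14 ∨ 2*u ≥ 9) → (¬(u > -4))) ∧ ((¬(2*d ≠ -14 ∨ 2*u ≥ 9)) → (¬(u > -4)))))
Before d := u: ((4*e < -1 ↔ 3*u < -8) → (¬(u > -4))) ∧ ((¬(4*e < -1 ↔ 3*u < -8)) → (((2*u ≠ -14 ∨ 2*u ≥ 9) → (¬(u > -4))) ∧ ((¬(2*u ≠ -14 ∨ 2*u ≥ 9)) → (¬(u > -4)))))
Before assert 2*e + 3 ≥ 8 ↔ e ≥ u + 3*d - 1: (2*e ≥ 5 ↔ e ≥ 3*d + u - 1) ∧ ((4*e < -1 ↔ 3*u < -8) → (¬(u > -4))) ∧ ((¬(4*e < -1 ↔ 3*u < -8)) → (((2*u ≠ -14 ∨ 2*u ≥ 9) → (¬(u > -4))) ∧ ((¬(2*u ≠ -14 ∨ 2*u ≥ 9)) → (¬(u > -4)))))
The weakest precondition is (2*e ≥ 5 ↔ e ≥ 3*d + u - 1) ∧ ((4*e < -1 ↔ 3*u < -8) → (¬(u > -4))) ∧ ((¬(4*e < -1 ↔ 3*u < -8)) → (((2*u ≠ -14 ∨ 2*u ≥ 9) → (¬(u > -4))) ∧ ((¬(2*u ≠ -14 ∨ 2*u ≥ 9)) → (¬(u > -4))))).
Check whether (2*e ≥ 5 ↔ e ≥ u - 10) ∧ ((4*e < -1 ↔ 3*u < -8) → (¬(u > -4))) ∧ ((¬(4*e < -1 ↔ 3*u < -8)) → (((2*u ≠ -14 ∨ 2*u ≥ 9) → (¬(u > -4))) ∧ ((¬(2*u ≠ -14 ∨ 2*u ≥ 9)) → (¬(u > -4))))) ∧ d = -3 implies it.
Every state satisfying the precondition satisfies the weakest precondition: the implication holds.
Answer: valid


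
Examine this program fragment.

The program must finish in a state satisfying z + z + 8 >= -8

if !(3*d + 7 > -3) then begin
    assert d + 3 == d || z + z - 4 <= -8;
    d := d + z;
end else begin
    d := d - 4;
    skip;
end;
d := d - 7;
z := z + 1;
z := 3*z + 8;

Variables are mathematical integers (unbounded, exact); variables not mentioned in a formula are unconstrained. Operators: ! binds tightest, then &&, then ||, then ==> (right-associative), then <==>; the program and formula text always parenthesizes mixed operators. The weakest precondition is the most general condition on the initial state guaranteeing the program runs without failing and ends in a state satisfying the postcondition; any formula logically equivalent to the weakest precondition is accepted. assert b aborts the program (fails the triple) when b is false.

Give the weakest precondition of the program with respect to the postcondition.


Working backward. After the program, the postcondition z + z + 8 >= -8 must hold; in canonical form it is 2*z >= -16.
Before z := 3*z + 8: 6*z >= -32
Before z := z + 1: 6*z >= -38
Before d := d - 7: 6*z >= -38
Then branch requires 2*z <= -4 && 6*z >= -38; else branch requires 6*z >= -38.
Before the if: ((!(3*d > -10)) ==> (2*z <= -4 && 6*z >= -38)) && (3*d > -10 ==> 6*z >= -38)
Answer: WP = ((!(3*d > -10)) ==> (2*z <= -4 && 6*z >= -38)) && (3*d > -10 ==> 6*z >= -38)


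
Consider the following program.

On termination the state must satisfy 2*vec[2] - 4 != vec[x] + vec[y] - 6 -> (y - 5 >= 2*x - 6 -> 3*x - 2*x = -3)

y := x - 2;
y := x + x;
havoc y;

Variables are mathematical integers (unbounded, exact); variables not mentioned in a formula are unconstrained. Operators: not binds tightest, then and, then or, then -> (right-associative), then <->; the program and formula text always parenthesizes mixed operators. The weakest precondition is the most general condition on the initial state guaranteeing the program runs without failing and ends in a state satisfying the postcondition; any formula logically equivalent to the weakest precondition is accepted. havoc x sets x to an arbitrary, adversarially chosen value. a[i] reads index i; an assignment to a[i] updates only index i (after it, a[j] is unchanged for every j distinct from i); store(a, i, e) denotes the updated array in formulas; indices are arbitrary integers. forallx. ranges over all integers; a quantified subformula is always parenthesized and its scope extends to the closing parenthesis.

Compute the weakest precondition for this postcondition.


Working backward. After the program, the postcondition 2*vec[2] - 4 != vec[x] + vec[y] - 6 -> (y - 5 >= 2*x - 6 -> 3*x - 2*x = -3) must hold; in canonical form it is 2*vec[2] != vec[x] + vec[y] - 2 -> (y >= 2*x - 1 -> x = -3).
Before havoc y: forall y_1. (2*vec[2] != vec[x] + vec[y_1] - 2 -> (y_1 >= 2*x - 1 -> x = -3))
Before y := x + x: forall y_1. (2*vec[2] != vec[x] + vec[y_1] - 2 -> (y_1 >= 2*x - 1 -> x = -3))
Before y := x - 2: forall y_1. (2*vec[2] != vec[x] + vec[y_1] - 2 -> (y_1 >= 2*x - 1 -> x = -3))
Answer: WP = forall y_1. (2*vec[2] != vec[x] + vec[y_1] - 2 -> (y_1 >= 2*x - 1 -> x = -3))


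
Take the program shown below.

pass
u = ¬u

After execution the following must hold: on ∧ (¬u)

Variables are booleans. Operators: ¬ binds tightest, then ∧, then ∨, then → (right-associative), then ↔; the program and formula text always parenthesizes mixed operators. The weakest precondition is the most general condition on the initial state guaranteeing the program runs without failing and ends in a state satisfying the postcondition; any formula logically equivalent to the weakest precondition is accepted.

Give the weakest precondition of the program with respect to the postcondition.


Working backward. After the program, on ∧ (¬u) must hold.
Before u := ¬u: on ∧ u
Before skip: on ∧ u
Answer: WP = on ∧ u


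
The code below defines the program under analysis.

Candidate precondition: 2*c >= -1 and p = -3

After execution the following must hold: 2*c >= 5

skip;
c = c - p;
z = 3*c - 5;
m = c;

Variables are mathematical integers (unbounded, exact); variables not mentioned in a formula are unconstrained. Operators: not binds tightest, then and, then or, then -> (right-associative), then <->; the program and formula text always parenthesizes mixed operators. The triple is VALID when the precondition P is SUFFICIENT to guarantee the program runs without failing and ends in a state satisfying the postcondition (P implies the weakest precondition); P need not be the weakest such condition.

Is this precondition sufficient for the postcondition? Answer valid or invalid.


Working backward. After the program, 2*c >= 5 must hold.
Before m := c: 2*c >= 5
Before z := 3*c - 5: 2*c >= 5
Before c := c - p: 2*c >= 2*p + 5
Before skip: 2*c >= 2*p + 5
The weakest precondition is 2*c >= 2*p + 5.
Check whether 2*c >= -1 and p = -3 implies it.
Every state satisfying the precondition satisfies the weakest precondition: the implication holds.
Answer: valid


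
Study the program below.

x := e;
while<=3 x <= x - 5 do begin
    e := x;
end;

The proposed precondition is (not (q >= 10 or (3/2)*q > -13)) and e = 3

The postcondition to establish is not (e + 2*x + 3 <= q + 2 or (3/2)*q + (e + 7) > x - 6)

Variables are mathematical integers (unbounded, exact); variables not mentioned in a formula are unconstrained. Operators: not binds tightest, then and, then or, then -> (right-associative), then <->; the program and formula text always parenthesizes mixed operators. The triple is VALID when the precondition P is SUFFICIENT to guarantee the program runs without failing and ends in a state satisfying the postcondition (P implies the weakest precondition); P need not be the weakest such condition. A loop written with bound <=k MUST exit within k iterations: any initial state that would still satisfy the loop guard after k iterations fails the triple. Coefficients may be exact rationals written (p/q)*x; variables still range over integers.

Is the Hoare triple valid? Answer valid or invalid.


Working backward. After the program, the postcondition not (e + 2*x + 3 <= q + 2 or (3/2)*q + (e + 7) > x - 6) must hold; in canonical form it is not (e + 2*x <= q - 1 or e + (3/2)*q > x - 13).
Before the loop (bound <=3), unroll the exhaustion recursion (WP_0 = exit-now case; WP_j = one more guarded iteration, up to j = 3):
  WP_0: not (e + 2*x <= q - 1 or e + (3/2)*q > x - 13)
  WP_1: not (e + 2*x <= q - 1 or e + (3/2)*q > x - 13)
  WP_2: not (e + 2*x <= q - 1 or e + (3/2)*q > x - 13)
  WP_3: not (e + 2*x <= q - 1 or e + (3/2)*q > x - 13)
So before the loop: not (e + 2*x <= q - 1 or e + (3/2)*q > x - 13)
Before x := e: not (3*e <= q - 1 or (3/2)*q > -13)
The weakest precondition is not (3*e <= q - 1 or (3/2)*q > -13).
Check whether (not (q >= 10 or (3/2)*q > -13)) and e = 3 implies it.
Every state satisfying the precondition satisfies the weakest precondition: the implication holds.
Answer: valid


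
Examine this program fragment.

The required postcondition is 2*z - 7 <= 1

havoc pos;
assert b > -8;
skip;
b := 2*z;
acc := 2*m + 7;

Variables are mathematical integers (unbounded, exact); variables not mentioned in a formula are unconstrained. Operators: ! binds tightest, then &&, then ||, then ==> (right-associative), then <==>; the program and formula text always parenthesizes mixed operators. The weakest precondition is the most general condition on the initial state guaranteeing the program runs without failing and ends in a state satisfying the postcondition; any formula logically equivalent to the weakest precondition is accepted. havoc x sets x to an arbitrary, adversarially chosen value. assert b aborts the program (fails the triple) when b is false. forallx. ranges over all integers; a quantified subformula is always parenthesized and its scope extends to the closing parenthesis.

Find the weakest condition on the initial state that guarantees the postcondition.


Working backward. After the program, the postcondition 2*z - 7 <= 1 must hold; in canonical form it is 2*z <= 8.
Before acc := 2*m + 7: 2*z <= 8
Before b := 2*z: 2*z <= 8
Before skip: 2*z <= 8
Before assert b > -8: b > -8 && 2*z <= 8
Before havoc pos: b > -8 && 2*z <= 8
Answer: WP = b > -8 && 2*z <= 8


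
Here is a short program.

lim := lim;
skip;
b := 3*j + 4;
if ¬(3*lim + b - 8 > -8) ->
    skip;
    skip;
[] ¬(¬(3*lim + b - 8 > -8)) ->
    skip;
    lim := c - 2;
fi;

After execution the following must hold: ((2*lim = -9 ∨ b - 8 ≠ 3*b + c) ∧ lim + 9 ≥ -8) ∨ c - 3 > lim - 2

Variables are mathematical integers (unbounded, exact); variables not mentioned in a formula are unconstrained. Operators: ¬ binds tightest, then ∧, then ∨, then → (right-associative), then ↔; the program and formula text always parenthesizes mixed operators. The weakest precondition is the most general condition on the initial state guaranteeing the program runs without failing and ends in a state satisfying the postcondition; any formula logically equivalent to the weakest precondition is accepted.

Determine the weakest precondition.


Working backward. After the program, the postcondition ((2*lim = -9 ∨ b - 8 ≠ 3*b + c) ∧ lim + 9 ≥ -8) ∨ c - 3 > lim - 2 must hold; in canonical form it is ((2*lim = -9 ∨ 2*b + c ≠ -8) ∧ lim ≥ -17) ∨ c > lim + 1.
Then branch requires ((2*lim = -9 ∨ 2*b + c ≠ -8) ∧ lim ≥ -17) ∨ c > lim + 1; else branch requires true.
Before the if: (¬(b + 3*lim > 0)) → (((2*lim = -9 ∨ 2*b + c ≠ -8) ∧ lim ≥ -17) ∨ c > lim + 1)
Before b := 3*j + 4: (¬(3*j + 3*lim > -4)) → (((2*lim = -9 ∨ c + 6*j ≠ -16) ∧ lim ≥ -17) ∨ c > lim + 1)
Before skip: (¬(3*j + 3*lim > -4)) → (((2*lim = -9 ∨ c + 6*j ≠ -16) ∧ lim ≥ -17) ∨ c > lim + 1)
Before lim := lim: (¬(3*j + 3*lim > -4)) → (((2*lim = -9 ∨ c + 6*j ≠ -16) ∧ lim ≥ -17) ∨ c > lim + 1)
Answer: WP = (¬(3*j + 3*lim > -4)) → (((2*lim = -9 ∨ c + 6*j ≠ -16) ∧ lim ≥ -17) ∨ c > lim + 1)


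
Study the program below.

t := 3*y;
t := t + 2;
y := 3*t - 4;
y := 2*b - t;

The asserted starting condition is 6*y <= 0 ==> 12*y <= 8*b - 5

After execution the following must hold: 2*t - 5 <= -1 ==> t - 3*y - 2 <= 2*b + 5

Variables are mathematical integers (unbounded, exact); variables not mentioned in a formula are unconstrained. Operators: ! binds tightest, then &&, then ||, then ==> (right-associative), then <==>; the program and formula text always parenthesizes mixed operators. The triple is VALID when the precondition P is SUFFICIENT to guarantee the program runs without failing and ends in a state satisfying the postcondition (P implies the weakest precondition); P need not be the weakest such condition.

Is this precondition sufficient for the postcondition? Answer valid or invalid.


Working backward. After the program, the postcondition 2*t - 5 <= -1 ==> t - 3*y - 2 <= 2*b + 5 must hold; in canonical form it is 2*t <= 4 ==> t <= 2*b + 3*y + 7.
Before y := 2*b - t: 2*t <= 4 ==> 4*t <= 8*b + 7
Before y := 3*t - 4: 2*t <= 4 ==> 4*t <= 8*b + 7
Before t := t + 2: 2*t <= 0 ==> 4*t <= 8*b - 1
Before t := 3*y: 6*y <= 0 ==> 12*y <= 8*b - 1
The weakest precondition is 6*y <= 0 ==> 12*y <= 8*b - 1.
Check whether 6*y <= 0 ==> 12*y <= 8*b - 5 implies it.
Every state satisfying the precondition satisfies the weakest precondition: the implication holds.
Answer: valid


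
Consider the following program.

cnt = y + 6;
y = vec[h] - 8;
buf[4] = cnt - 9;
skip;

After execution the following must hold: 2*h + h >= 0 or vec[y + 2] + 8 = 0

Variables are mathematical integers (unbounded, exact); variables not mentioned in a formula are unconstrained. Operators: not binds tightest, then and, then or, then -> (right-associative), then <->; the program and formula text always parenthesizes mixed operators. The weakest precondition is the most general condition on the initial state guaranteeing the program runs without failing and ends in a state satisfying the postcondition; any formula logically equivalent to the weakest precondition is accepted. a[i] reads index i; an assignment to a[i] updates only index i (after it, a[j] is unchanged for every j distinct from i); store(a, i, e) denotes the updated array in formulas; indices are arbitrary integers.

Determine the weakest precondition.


Working backward. After the program, the postcondition 2*h + h >= 0 or vec[y + 2] + 8 = 0 must hold; in canonical form it is 3*h >= 0 or vec[y + 2] = -8.
Before skip: 3*h >= 0 or vec[y + 2] = -8
Before buf[4] := cnt - 9: 3*h >= 0 or vec[y + 2] = -8
Before y := vec[h] - 8: 3*h >= 0 or vec[vec[h] - 6] = -8
Before cnt := y + 6: 3*h >= 0 or vec[vec[h] - 6] = -8
Answer: WP = 3*h >= 0 or vec[vec[h] - 6] = -8


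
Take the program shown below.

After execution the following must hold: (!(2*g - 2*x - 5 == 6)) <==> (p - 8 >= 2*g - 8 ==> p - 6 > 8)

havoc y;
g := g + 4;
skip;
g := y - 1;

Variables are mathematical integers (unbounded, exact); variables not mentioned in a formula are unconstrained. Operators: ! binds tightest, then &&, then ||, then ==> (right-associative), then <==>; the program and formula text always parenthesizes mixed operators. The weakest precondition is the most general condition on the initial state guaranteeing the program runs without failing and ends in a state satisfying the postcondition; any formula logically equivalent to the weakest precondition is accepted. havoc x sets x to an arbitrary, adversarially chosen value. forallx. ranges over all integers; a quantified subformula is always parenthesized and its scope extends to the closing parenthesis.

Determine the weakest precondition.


Working backward. After the program, the postcondition (!(2*g - 2*x - 5 == 6)) <==> (p - 8 >= 2*g - 8 ==> p - 6 > 8) must hold; in canonical form it is (!(2*g == 2*x + 11)) <==> (p >= 2*g ==> p > 14).
Before g := y - 1: (!(2*y == 2*x + 13)) <==> (p >= 2*y - 2 ==> p > 14)
Before skip: (!(2*y == 2*x + 13)) <==> (p >= 2*y - 2 ==> p > 14)
Before g := g + 4: (!(2*y == 2*x + 13)) <==> (p >= 2*y - 2 ==> p > 14)
Before havoc y: forall y_1. ((!(2*y_1 == 2*x + 13)) <==> (p >= 2*y_1 - 2 ==> p > 14))
Answer: WP = forall y_1. ((!(2*y_1 == 2*x + 13)) <==> (p >= 2*y_1 - 2 ==> p > 14))


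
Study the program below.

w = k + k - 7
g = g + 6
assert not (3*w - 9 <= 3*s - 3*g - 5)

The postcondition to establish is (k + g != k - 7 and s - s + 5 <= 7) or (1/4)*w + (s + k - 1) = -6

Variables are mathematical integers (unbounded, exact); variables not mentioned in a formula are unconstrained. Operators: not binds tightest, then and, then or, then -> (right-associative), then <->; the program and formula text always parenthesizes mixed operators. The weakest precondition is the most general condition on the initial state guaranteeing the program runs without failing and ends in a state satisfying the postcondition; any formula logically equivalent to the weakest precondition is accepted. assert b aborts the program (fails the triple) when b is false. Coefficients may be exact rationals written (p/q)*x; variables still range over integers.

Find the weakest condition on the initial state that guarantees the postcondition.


Working backward. After the program, the postcondition (k + g != k - 7 and s - s + 5 <= 7) or (1/4)*w + (s + k - 1) = -6 must hold; in canonical form it is g != -7 or k + s + (1/4)*w = -5.
Before assert not (3*w - 9 <= 3*s - 3*g - 5): (not (3*g + 3*w <= 3*s + 4)) and (g != -7 or k + s + (1/4)*w = -5)
Before g := g + 6: (not (3*g + 3*w <= 3*s - 14)) and (g != -13 or k + s + (1/4)*w = -5)
Before w := k + k - 7: (not (3*g + 6*k <= 3*s + 7)) and (g != -13 or (3/2)*k + s = -13/4)
Answer: WP = (not (3*g + 6*k <= 3*s + 7)) and (g != -13 or (3/2)*k + s = -13/4)


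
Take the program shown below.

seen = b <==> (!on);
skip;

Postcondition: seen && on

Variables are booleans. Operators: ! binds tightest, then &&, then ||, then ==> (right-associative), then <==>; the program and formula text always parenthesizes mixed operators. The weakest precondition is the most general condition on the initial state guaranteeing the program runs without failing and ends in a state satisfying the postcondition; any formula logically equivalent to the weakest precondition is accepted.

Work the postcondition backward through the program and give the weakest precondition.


Working backward. After the program, seen && on must hold.
Before skip: seen && on
Before seen := b <==> (!on): (b <==> (!on)) && on
Answer: WP = (b <==> (!on)) && on


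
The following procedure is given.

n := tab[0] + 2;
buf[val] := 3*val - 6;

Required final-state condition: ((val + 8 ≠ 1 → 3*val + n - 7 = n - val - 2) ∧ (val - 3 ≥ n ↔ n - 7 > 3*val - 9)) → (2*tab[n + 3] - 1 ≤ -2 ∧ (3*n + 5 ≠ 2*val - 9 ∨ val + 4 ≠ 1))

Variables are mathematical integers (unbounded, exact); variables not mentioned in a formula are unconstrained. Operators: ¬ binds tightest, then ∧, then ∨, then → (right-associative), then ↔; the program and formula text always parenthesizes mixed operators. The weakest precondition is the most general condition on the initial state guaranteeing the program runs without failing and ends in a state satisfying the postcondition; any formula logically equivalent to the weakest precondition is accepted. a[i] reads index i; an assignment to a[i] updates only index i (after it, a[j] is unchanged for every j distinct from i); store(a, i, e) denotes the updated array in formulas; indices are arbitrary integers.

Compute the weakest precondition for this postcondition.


Working backward. After the program, the postcondition ((val + 8 ≠ 1 → 3*val + n - 7 = n - val - 2) ∧ (val - 3 ≥ n ↔ n - 7 > 3*val - 9)) → (2*tab[n + 3] - 1 ≤ -2 ∧ (3*n + 5 ≠ 2*val - 9 ∨ val + 4 ≠ 1)) must hold; in canonical form it is ((val ≠ -7 → 4*val = 5) ∧ (val ≥ n + 3 ↔ n > 3*val - 2)) → (2*tab[n + 3] ≤ -1 ∧ (3*n ≠ 2*val - 14 ∨ val ≠ -3)).
Before buf[val] := 3*val - 6: ((val ≠ -7 → 4*val = 5) ∧ (val ≥ n + 3 ↔ n > 3*val - 2)) → (2*tab[n + 3] ≤ -1 ∧ (3*n ≠ 2*val - 14 ∨ val ≠ -3))
Before n := tab[0] + 2: ((val ≠ -7 → 4*val = 5) ∧ (val ≥ tab[0] + 5 ↔ tab[0] > 3*val - 4)) → (2*tab[tab[0] + 5] ≤ -1 ∧ (3*tab[0] ≠ 2*val - 20 ∨ val ≠ -3))
Answer: WP = ((val ≠ -7 → 4*val = 5) ∧ (val ≥ tab[0] + 5 ↔ tab[0] > 3*val - 4)) → (2*tab[tab[0] + 5] ≤ -1 ∧ (3*tab[0] ≠ 2*val - 20 ∨ val ≠ -3))


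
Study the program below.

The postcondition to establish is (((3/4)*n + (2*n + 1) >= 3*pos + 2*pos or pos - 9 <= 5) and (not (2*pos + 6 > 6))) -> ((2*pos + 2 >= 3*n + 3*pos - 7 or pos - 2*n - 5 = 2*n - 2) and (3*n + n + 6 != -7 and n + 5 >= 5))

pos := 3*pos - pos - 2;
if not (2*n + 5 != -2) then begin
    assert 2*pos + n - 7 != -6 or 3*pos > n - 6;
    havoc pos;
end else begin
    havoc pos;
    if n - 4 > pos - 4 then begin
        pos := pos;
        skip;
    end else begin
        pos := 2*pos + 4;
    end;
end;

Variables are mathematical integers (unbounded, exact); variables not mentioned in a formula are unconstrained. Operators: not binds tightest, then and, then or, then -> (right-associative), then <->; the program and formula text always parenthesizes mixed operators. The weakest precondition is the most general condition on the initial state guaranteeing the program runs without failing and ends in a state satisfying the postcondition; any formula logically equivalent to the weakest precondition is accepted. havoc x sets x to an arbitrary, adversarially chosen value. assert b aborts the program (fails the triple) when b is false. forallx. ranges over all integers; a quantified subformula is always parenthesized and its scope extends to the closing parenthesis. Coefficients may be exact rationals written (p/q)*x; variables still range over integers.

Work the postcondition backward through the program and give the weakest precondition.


Working backward. After the program, the postcondition (((3/4)*n + (2*n + 1) >= 3*pos + 2*pos or pos - 9 <= 5) and (not (2*pos + 6 > 6))) -> ((2*pos + 2 >= 3*n + 3*pos - 7 or pos - 2*n - 5 = 2*n - 2) and (3*n + n + 6 != -7 and n + 5 >= 5)) must hold; in canonical form it is (((11/4)*n >= 5*pos - 1 or pos <= 14) and (not (2*pos > 0))) -> ((3*n + pos <= 9 or pos = 4*n + 3) and 4*n != -13 and n >= 0).
Then branch requires (n + 2*pos != 1 or 3*pos > n - 6) and (forall pos_1. ((((11/4)*n >= 5*pos_1 - 1 or pos_1 <= 14) and (not (2*pos_1 > 0))) -> ((3*n + pos_1 <= 9 or pos_1 = 4*n + 3) and 4*n != -13 and n >= 0))); else branch requires forall pos_1. ((n > pos_1 -> ((((11/4)*n >= 5*pos_1 - 1 or pos_1 <= 14) and (not (2*pos_1 > 0))) -> ((3*n + pos_1 <= 9 or pos_1 = 4*n + 3) and 4*n != -13 and n >= 0))) and ((not (n > pos_1)) -> ((((11/4)*n >= 10*pos_1 + 19 or 2*pos_1 <= 10) and (not (4*pos_1 > -8))) -> ((3*n + 2*pos_1 <= 5 or 2*pos_1 = 4*n - 1) and 4*n != -13 and n >= 0)))).
Before the if: ((not (2*n != -7)) -> ((n + 2*pos != 1 or 3*pos > n - 6) and (forall pos_1. ((((11/4)*n >= 5*pos_1 - 1 or pos_1 <= 14) and (not (2*pos_1 > 0))) -> ((3*n + pos_1 <= 9 or pos_1 = 4*n + 3) and 4*n != -13 and n >= 0))))) and (2*n != -7 -> (forall pos_1. ((n > pos_1 -> ((((11/4)*n >= 5*pos_1 - 1 or pos_1 <= 14) and (not (2*pos_1 > 0))) -> ((3*n + pos_1 <= 9 or pos_1 = 4*n + 3) and 4*n != -13 and n >= 0))) and ((not (n > pos_1)) -> ((((11/4)*n >= 10*pos_1 + 19 or 2*pos_1 <= 10) and (not (4*pos_1 > -8))) -> ((3*n + 2*pos_1 <= 5 or 2*pos_1 = 4*n - 1) and 4*n != -13 and n >= 0))))))
Before pos := 3*pos - pos - 2: ((not (2*n != -7)) -> ((n + 4*pos != 5 or 6*pos > n) and (forall pos_1. ((((11/4)*n >= 5*pos_1 - 1 or pos_1 <= 14) and (not (2*pos_1 > 0))) -> ((3*n + pos_1 <= 9 or pos_1 = 4*n + 3) and 4*n != -13 and n >= 0))))) and (2*n != -7 -> (forall pos_1. ((n > pos_1 -> ((((11/4)*n >= 5*pos_1 - 1 or pos_1 <= 14) and (not (2*pos_1 > 0))) -> ((3*n + pos_1 <= 9 or pos_1 = 4*n + 3) and 4*n != -13 and n >= 0))) and ((not (n > pos_1)) -> ((((11/4)*n >= 10*pos_1 + 19 or 2*pos_1 <= 10) and (not (4*pos_1 > -8))) -> ((3*n + 2*pos_1 <= 5 or 2*pos_1 = 4*n - 1) and 4*n != -13 and n >= 0))))))
Answer: WP = ((not (2*n != -7)) -> ((n + 4*pos != 5 or 6*pos > n) and (forall pos_1. ((((11/4)*n >= 5*pos_1 - 1 or pos_1 <= 14) and (not (2*pos_1 > 0))) -> ((3*n + pos_1 <= 9 or pos_1 = 4*n + 3) and 4*n != -13 and n >= 0))))) and (2*n != -7 -> (forall pos_1. ((n > pos_1 -> ((((11/4)*n >= 5*pos_1 - 1 or pos_1 <= 14) and (not (2*pos_1 > 0))) -> ((3*n + pos_1 <= 9 or pos_1 = 4*n + 3) and 4*n != -13 and n >= 0))) and ((not (n > pos_1)) -> ((((11/4)*n >= 10*pos_1 + 19 or 2*pos_1 <= 10) and (not (4*pos_1 > -8))) -> ((3*n + 2*pos_1 <= 5 or 2*pos_1 = 4*n - 1) and 4*n != -13 and n >= 0))))))


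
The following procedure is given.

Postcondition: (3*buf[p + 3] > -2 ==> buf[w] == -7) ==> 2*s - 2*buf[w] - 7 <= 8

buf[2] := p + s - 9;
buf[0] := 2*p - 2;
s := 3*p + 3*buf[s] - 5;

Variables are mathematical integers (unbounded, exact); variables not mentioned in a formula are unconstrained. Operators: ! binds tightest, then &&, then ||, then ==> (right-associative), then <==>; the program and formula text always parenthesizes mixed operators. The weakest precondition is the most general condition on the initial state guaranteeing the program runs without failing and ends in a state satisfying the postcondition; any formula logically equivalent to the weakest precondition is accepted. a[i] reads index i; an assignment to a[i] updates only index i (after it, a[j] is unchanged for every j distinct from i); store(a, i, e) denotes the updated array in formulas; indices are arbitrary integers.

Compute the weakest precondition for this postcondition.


Working backward. After the program, the postcondition (3*buf[p + 3] > -2 ==> buf[w] == -7) ==> 2*s - 2*buf[w] - 7 <= 8 must hold; in canonical form it is (3*buf[p + 3] > -2 ==> buf[w] == -7) ==> 2*s <= 2*buf[w] + 15.
Before s := 3*p + 3*buf[s] - 5: (3*buf[p + 3] > -2 ==> buf[w] == -7) ==> 6*buf[s] + 6*p <= 2*buf[w] + 25
Before buf[0] := 2*p - 2: (3*store(buf, 0, 2*p - 2)[p + 3] > -2 ==> store(buf, 0, 2*p - 2)[w] == -7) ==> 6*store(buf, 0, 2*p - 2)[s] + 6*p <= 2*store(buf, 0, 2*p - 2)[w] + 25
Before buf[2] := p + s - 9: (3*store(store(buf, 2, p + s - 9), 0, 2*p - 2)[p + 3] > -2 ==> store(store(buf, 2, p + s - 9), 0, 2*p - 2)[w] == -7) ==> 6*store(store(buf, 2, p + s - 9), 0, 2*p - 2)[s] + 6*p <= 2*store(store(buf, 2, p + s - 9), 0, 2*p - 2)[w] + 25
Answer: WP = (3*store(store(buf, 2, p + s - 9), 0, 2*p - 2)[p + 3] > -2 ==> store(store(buf, 2, p + s - 9), 0, 2*p - 2)[w] == -7) ==> 6*store(store(buf, 2, p + s - 9), 0, 2*p - 2)[s] + 6*p <= 2*store(store(buf, 2, p + s - 9), 0, 2*p - 2)[w] + 25


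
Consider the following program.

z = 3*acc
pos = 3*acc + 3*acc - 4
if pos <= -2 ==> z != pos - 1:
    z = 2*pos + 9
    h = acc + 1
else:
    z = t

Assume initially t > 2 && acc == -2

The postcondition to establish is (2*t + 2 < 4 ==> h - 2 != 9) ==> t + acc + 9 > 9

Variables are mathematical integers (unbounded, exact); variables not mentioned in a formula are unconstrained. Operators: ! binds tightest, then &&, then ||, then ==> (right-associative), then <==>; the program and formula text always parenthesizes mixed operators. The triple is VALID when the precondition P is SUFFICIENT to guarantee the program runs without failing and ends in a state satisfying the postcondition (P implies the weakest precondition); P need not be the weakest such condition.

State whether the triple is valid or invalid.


Working backward. After the program, the postcondition (2*t + 2 < 4 ==> h - 2 != 9) ==> t + acc + 9 > 9 must hold; in canonical form it is (2*t < 2 ==> h != 11) ==> acc + t > 0.
Then branch requires (2*t < 2 ==> acc != 10) ==> acc + t > 0; else branch requires (2*t < 2 ==> h != 11) ==> acc + t > 0.
Before the if: ((pos <= -2 ==> z != pos - 1) ==> ((2*t < 2 ==> acc != 10) ==> acc + t > 0)) && ((!(pos <= -2 ==> z != pos - 1)) ==> ((2*t < 2 ==> h != 11) ==> acc + t > 0))
Before pos := 3*acc + 3*acc - 4: ((6*acc <= 2 ==> z != 6*acc - 5) ==> ((2*t < 2 ==> acc != 10) ==> acc + t > 0)) && ((!(6*acc <= 2 ==> z != 6*acc - 5)) ==> ((2*t < 2 ==> h != 11) ==> acc + t > 0))
Before z := 3*acc: ((6*acc <= 2 ==> 3*acc != 5) ==> ((2*t < 2 ==> acc != 10) ==> acc + t > 0)) && ((!(6*acc <= 2 ==> 3*acc != 5)) ==> ((2*t < 2 ==> h != 11) ==> acc + t > 0))
The weakest precondition is ((6*acc <= 2 ==> 3*acc != 5) ==> ((2*t < 2 ==> acc != 10) ==> acc + t > 0)) && ((!(6*acc <= 2 ==> 3*acc != 5)) ==> ((2*t < 2 ==> h != 11) ==> acc + t > 0)).
Check whether t > 2 && acc == -2 implies it.
Every state satisfying the precondition satisfies the weakest precondition: the implication holds.
Answer: valid


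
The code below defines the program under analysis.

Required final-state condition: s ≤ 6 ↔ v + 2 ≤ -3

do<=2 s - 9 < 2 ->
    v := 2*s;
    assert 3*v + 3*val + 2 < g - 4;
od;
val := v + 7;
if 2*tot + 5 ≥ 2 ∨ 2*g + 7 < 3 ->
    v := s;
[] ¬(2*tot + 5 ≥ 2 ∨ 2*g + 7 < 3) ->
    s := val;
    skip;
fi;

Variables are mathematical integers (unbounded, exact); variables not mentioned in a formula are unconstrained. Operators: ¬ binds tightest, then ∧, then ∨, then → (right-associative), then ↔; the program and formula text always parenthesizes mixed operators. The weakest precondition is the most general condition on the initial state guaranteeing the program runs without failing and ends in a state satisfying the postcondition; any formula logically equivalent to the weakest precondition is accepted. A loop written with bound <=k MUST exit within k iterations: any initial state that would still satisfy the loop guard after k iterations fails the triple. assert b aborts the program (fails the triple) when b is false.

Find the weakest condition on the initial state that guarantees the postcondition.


Working backward. After the program, the postcondition s ≤ 6 ↔ v + 2 ≤ -3 must hold; in canonical form it is s ≤ 6 ↔ v ≤ -5.
Then branch requires s ≤ 6 ↔ s ≤ -5; else branch requires val ≤ 6 ↔ v ≤ -5.
Before the if: ((2*tot ≥ -3 ∨ 2*g < -4) → (s ≤ 6 ↔ s ≤ -5)) ∧ ((¬(2*tot ≥ -3 ∨ 2*g < -4)) → (val ≤ 6 ↔ v ≤ -5))
Before val := v + 7: ((2*tot ≥ -3 ∨ 2*g < -4) → (s ≤ 6 ↔ s ≤ -5)) ∧ ((¬(2*tot ≥ -3 ∨ 2*g < -4)) → (v ≤ -1 ↔ v ≤ -5))
Before the loop (bound <=2), unroll the exhaustion recursion (WP_0 = exit-now case; WP_j = one more guarded iteration, up to j = 2):
  WP_0: (¬(s < 11)) ∧ ((2*tot ≥ -3 ∨ 2*g < -4) → (s ≤ 6 ↔ s ≤ -5)) ∧ ((¬(2*tot ≥ -3 ∨ 2*g < -4)) → (v ≤ -1 ↔ v ≤ -5))
  WP_1: (s < 11 → (6*s + 3*val < g - 6 ∧ (¬(s < 11)) ∧ ((2*tot ≥ -3 ∨ 2*g < -4) → (s ≤ 6 ↔ s ≤ -5)) ∧ ((¬(2*tot ≥ -3 ∨ 2*g < -4)) → (2*s ≤ -1 ↔ 2*s ≤ -5)))) ∧ ((¬(s < 11)) → (((2*tot ≥ -3 ∨ 2*g < -4) → (s ≤ 6 ↔ s ≤ -5)) ∧ ((¬(2*tot ≥ -3 ∨ 2*g < -4)) → (v ≤ -1 ↔ v ≤ -5))))
  WP_2: (s < 11 → (6*s + 3*val < g - 6 ∧ (s < 11 → (6*s + 3*val < g - 6 ∧ (¬(s < 11)) ∧ ((2*tot ≥ -3 ∨ 2*g < -4) → (s ≤ 6 ↔ s ≤ -5)) ∧ ((¬(2*tot ≥ -3 ∨ 2*g < -4)) → (2*s ≤ -1 ↔ 2*s ≤ -5)))) ∧ ((¬(s < 11)) → (((2*tot ≥ -3 ∨ 2*g < -4) → (s ≤ 6 ↔ s ≤ -5)) ∧ ((¬(2*tot ≥ -3 ∨ 2*g < -4)) → (2*s ≤ -1 ↔ 2*s ≤ -5)))))) ∧ ((¬(s < 11)) → (((2*tot ≥ -3 ∨ 2*g < -4) → (s ≤ 6 ↔ s ≤ -5)) ∧ ((¬(2*tot ≥ -3 ∨ 2*g < -4)) → (v ≤ -1 ↔ v ≤ -5))))
So before the loop: (s < 11 → (6*s + 3*val < g - 6 ∧ (s < 11 → (6*s + 3*val < g - 6 ∧ (¬(s < 11)) ∧ ((2*tot ≥ -3 ∨ 2*g < -4) → (s ≤ 6 ↔ s ≤ -5)) ∧ ((¬(2*tot ≥ -3 ∨ 2*g < -4)) → (2*s ≤ -1 ↔ 2*s ≤ -5)))) ∧ ((¬(s < 11)) → (((2*tot ≥ -3 ∨ 2*g < -4) → (s ≤ 6 ↔ s ≤ -5)) ∧ ((¬(2*tot ≥ -3 ∨ 2*g < -4)) → (2*s ≤ -1 ↔ 2*s ≤ -5)))))) ∧ ((¬(s < 11)) → (((2*tot ≥ -3 ∨ 2*g < -4) → (s ≤ 6 ↔ s ≤ -5)) ∧ ((¬(2*tot ≥ -3 ∨ 2*g < -4)) → (v ≤ -1 ↔ v ≤ -5))))
Answer: WP = (s < 11 → (6*s + 3*val < g - 6 ∧ (s < 11 → (6*s + 3*val < g - 6 ∧ (¬(s < 11)) ∧ ((2*tot ≥ -3 ∨ 2*g < -4) → (s ≤ 6 ↔ s ≤ -5)) ∧ ((¬(2*tot ≥ -3 ∨ 2*g < -4)) → (2*s ≤ -1 ↔ 2*s ≤ -5)))) ∧ ((¬(s < 11)) → (((2*tot ≥ -3 ∨ 2*g < -4) → (s ≤ 6 ↔ s ≤ -5)) ∧ ((¬(2*tot ≥ -3 ∨ 2*g < -4)) → (2*s ≤ -1 ↔ 2*s ≤ -5)))))) ∧ ((¬(s < 11)) → (((2*tot ≥ -3 ∨ 2*g < -4) → (s ≤ 6 ↔ s ≤ -5)) ∧ ((¬(2*tot ≥ -3 ∨ 2*g < -4)) → (v ≤ -1 ↔ v ≤ -5))))


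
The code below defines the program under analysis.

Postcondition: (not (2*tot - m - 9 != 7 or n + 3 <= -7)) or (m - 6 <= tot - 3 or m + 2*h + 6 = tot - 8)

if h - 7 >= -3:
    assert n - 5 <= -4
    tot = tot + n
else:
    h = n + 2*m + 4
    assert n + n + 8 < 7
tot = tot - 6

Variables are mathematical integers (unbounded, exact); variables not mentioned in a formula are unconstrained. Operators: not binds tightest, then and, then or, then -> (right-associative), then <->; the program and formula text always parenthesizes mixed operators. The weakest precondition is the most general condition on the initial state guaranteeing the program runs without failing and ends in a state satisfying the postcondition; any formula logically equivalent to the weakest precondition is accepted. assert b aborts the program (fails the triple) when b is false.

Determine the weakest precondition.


Working backward. After the program, the postcondition (not (2*tot - m - 9 != 7 or n + 3 <= -7)) or (m - 6 <= tot - 3 or m + 2*h + 6 = tot - 8) must hold; in canonical form it is (not (2*tot != m + 16 or n <= -10)) or m <= tot + 3 or 2*h + m = tot - 14.
Before tot := tot - 6: (not (2*tot != m + 28 or n <= -10)) or m <= tot - 3 or 2*h + m = tot - 20
Then branch requires n <= 1 and ((not (2*n + 2*tot != m + 28 or n <= -10)) or m <= n + tot - 3 or 2*h + m = n + tot - 20); else branch requires 2*n < -1 and ((not (2*tot != m + 28 or n <= -10)) or m <= tot - 3 or 5*m + 2*n = tot - 28).
Before the if: (h >= 4 -> (n <= 1 and ((not (2*n + 2*tot != m + 28 or n <= -10)) or m <= n + tot - 3 or 2*h + m = n + tot - 20))) and ((not (h >= 4)) -> (2*n < -1 and ((not (2*tot != m + 28 or n <= -10)) or m <= tot - 3 or 5*m + 2*n = tot - 28)))
Answer: WP = (h >= 4 -> (n <= 1 and ((not (2*n + 2*tot != m + 28 or n <= -10)) or m <= n + tot - 3 or 2*h + m = n + tot - 20))) and ((not (h >= 4)) -> (2*n < -1 and ((not (2*tot != m + 28 or n <= -10)) or m <= tot - 3 or 5*m + 2*n = tot - 28)))
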